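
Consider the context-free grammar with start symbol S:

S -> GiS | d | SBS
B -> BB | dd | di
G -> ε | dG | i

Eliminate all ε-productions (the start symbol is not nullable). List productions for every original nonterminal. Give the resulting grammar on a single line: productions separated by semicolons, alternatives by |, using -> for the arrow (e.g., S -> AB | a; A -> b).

S -> d | iS | GiS | SBS; B -> BB | dd | di; G -> d | i | dG

Nullable set: {G}.
S -> GiS: G nullable, giving GiS | iS.
Drop G -> ε.
G -> dG: G nullable, giving d | dG.
Unchanged (no nullable symbols): S -> SBS; S -> d; B -> BB; B -> dd; B -> di; G -> i.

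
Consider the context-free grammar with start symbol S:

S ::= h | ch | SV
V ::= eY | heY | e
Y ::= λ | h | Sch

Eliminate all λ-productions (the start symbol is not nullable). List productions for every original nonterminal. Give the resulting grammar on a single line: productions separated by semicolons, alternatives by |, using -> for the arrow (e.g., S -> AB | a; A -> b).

Nullable set: {Y}.
V -> eY: Y nullable, giving e | eY.
V -> heY: Y nullable, giving he | heY.
Drop Y -> λ.
Unchanged (no nullable symbols): S -> SV; S -> ch; S -> h; V -> e; Y -> Sch; Y -> h.

S -> h | SV | ch; V -> e | eY | he | heY; Y -> h | Sch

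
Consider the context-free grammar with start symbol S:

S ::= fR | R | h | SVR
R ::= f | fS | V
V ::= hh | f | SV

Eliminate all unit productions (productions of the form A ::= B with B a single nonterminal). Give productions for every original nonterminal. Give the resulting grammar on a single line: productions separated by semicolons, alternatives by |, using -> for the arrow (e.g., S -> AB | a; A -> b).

S -> f | h | SV | fR | fS | hh | SVR; R -> f | SV | fS | hh; V -> f | SV | hh

Unit productions: R->V, S->R.
Unit pairs (A ⇒* B via units): (R,V), (S,R), (S,V).
S: inherits non-unit rules of {R, S, V} → SV | SVR | f | fR | fS | h | hh.
R: inherits non-unit rules of {R, V} → SV | f | fS | hh.
V: inherits non-unit rules of {V} → SV | f | hh.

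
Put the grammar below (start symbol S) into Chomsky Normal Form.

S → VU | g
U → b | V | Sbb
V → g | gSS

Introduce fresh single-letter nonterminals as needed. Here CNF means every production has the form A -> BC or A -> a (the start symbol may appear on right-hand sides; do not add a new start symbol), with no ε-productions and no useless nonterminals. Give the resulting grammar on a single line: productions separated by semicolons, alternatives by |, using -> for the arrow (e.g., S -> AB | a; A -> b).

S -> g | VU; A -> b; B -> g; C -> SS; D -> AA; E -> SS; U -> b | g | BC | SD; V -> g | BE

No ε-productions.
After unit-elimination: S -> g | VU; U -> b | g | Sbb | gSS; V -> g | gSS.
TERM: introduce A -> b, B -> g and substitute in every rule of length ≥2.
BIN: U -> BSS becomes U -> BC, C -> SS; U -> SAA becomes U -> SD, D -> AA; V -> BSS becomes V -> BE, E -> SS.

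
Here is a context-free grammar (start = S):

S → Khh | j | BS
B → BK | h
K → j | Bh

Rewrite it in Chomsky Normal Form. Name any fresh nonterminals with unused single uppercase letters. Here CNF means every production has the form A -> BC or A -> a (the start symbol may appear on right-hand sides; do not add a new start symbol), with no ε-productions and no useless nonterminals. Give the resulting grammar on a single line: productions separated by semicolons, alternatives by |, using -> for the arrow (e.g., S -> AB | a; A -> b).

S -> j | BS | KC; A -> h; B -> h | BK; C -> AA; K -> j | BA

No ε-productions.
No unit productions to eliminate.
TERM: introduce A -> h and substitute in every rule of length ≥2.
BIN: S -> KAA becomes S -> KC, C -> AA.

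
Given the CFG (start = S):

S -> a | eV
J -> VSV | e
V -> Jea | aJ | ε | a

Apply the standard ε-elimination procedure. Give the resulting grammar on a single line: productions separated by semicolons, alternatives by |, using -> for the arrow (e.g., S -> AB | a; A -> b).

Nullable set: {V}.
S -> eV: V nullable, giving e | eV.
J -> VSV: V, V nullable, giving S | SV | VS | VSV.
Drop V -> ε.
Unchanged (no nullable symbols): S -> a; J -> e; V -> Jea; V -> a; V -> aJ.

S -> a | e | eV; J -> S | e | SV | VS | VSV; V -> a | aJ | Jea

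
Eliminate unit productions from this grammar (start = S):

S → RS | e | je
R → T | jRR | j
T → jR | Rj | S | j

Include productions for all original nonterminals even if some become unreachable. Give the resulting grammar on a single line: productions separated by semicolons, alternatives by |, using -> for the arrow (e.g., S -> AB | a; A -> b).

S -> e | RS | je; R -> e | j | RS | Rj | jR | je | jRR; T -> e | j | RS | Rj | jR | je

Unit productions: R->T, T->S.
Unit pairs (A ⇒* B via units): (R,S), (R,T), (T,S).
S: inherits non-unit rules of {S} → RS | e | je.
R: inherits non-unit rules of {R, S, T} → RS | Rj | e | j | jR | jRR | je.
T: inherits non-unit rules of {S, T} → RS | Rj | e | j | jR | je.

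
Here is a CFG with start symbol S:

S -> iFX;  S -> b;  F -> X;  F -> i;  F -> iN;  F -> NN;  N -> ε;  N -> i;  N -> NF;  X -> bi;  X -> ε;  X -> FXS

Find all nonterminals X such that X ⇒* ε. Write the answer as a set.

{F, N, X}

Directly nullable (have an ε-rule): {N, X}.
F is nullable via F -> X (every symbol on the right is already known nullable).
Not nullable: S — each has a terminal in every rule's right-hand side or depends on a non-nullable symbol.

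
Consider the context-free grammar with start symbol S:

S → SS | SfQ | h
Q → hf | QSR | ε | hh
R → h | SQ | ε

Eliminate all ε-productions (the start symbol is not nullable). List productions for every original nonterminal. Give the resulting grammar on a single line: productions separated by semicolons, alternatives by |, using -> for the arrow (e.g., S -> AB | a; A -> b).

S -> h | SS | Sf | SfQ; Q -> S | QS | SR | hf | hh | QSR; R -> S | h | SQ

Nullable set: {Q, R}.
S -> SfQ: Q nullable, giving Sf | SfQ.
Drop Q -> ε.
Q -> QSR: Q, R nullable, giving QS | QSR | S | SR.
Drop R -> ε.
R -> SQ: Q nullable, giving S | SQ.
Unchanged (no nullable symbols): S -> SS; S -> h; Q -> hf; Q -> hh; R -> h.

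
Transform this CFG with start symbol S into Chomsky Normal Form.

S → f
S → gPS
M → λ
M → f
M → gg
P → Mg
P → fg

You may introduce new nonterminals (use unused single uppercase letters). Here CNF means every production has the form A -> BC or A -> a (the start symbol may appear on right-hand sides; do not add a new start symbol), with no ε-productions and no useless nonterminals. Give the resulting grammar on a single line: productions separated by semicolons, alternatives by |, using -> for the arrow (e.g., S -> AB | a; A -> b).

S -> f | AC; A -> g; B -> f; C -> PS; M -> f | AA; P -> g | BA | MA

Nullable: {M}; after ε-elimination: S -> f | gPS; M -> f | gg; P -> g | Mg | fg.
No unit productions to eliminate.
TERM: introduce B -> f, A -> g and substitute in every rule of length ≥2.
BIN: S -> APS becomes S -> AC, C -> PS.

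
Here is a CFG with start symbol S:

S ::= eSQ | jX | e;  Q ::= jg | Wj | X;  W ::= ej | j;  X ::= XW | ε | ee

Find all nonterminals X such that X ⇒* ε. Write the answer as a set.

Directly nullable (have an ε-rule): {X}.
Q is nullable via Q -> X (every symbol on the right is already known nullable).
Not nullable: S, W — each has a terminal in every rule's right-hand side or depends on a non-nullable symbol.

{Q, X}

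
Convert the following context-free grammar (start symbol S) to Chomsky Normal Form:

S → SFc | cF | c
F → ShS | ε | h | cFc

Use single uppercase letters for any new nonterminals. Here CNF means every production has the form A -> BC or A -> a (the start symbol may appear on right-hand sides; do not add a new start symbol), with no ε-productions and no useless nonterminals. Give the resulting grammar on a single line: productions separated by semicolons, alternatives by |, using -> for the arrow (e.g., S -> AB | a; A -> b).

S -> c | BF | SB | SE; A -> h; B -> c; C -> FB; D -> AS; E -> FB; F -> h | BB | BC | SD

Nullable: {F}; after ε-elimination: S -> c | Sc | cF | SFc; F -> h | cc | ShS | cFc.
No unit productions to eliminate.
TERM: introduce B -> c, A -> h and substitute in every rule of length ≥2.
BIN: F -> BFB becomes F -> BC, C -> FB; F -> SAS becomes F -> SD, D -> AS; S -> SFB becomes S -> SE, E -> FB.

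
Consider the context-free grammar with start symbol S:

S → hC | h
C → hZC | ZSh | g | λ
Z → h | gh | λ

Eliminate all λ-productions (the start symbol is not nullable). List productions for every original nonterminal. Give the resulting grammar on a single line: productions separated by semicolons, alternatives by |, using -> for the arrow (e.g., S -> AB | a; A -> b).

Nullable set: {C, Z}.
S -> hC: C nullable, giving h | hC.
Drop C -> λ.
C -> ZSh: Z nullable, giving Sh | ZSh.
C -> hZC: Z, C nullable, giving h | hC | hZ | hZC.
Drop Z -> λ.
Unchanged (no nullable symbols): S -> h; C -> g; Z -> gh; Z -> h.

S -> h | hC; C -> g | h | Sh | hC | hZ | ZSh | hZC; Z -> h | gh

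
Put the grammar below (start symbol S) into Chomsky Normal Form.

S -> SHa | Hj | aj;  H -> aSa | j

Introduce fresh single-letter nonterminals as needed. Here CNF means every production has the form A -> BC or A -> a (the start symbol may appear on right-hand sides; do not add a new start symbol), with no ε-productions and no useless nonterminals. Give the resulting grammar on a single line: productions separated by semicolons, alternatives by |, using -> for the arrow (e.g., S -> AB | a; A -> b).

No ε-productions.
No unit productions to eliminate.
TERM: introduce A -> a, B -> j and substitute in every rule of length ≥2.
BIN: H -> ASA becomes H -> AC, C -> SA; S -> SHA becomes S -> SD, D -> HA.

S -> AB | HB | SD; A -> a; B -> j; C -> SA; D -> HA; H -> j | AC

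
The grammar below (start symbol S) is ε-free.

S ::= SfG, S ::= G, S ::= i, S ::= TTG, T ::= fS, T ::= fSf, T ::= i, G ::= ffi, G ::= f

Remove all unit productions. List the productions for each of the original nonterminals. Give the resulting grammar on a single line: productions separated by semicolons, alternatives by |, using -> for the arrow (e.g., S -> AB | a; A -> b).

Unit productions: S->G.
Unit pairs (A ⇒* B via units): (S,G).
S: inherits non-unit rules of {G, S} → SfG | TTG | f | ffi | i.
G: inherits non-unit rules of {G} → f | ffi.
T: inherits non-unit rules of {T} → fS | fSf | i.

S -> f | i | SfG | TTG | ffi; G -> f | ffi; T -> i | fS | fSf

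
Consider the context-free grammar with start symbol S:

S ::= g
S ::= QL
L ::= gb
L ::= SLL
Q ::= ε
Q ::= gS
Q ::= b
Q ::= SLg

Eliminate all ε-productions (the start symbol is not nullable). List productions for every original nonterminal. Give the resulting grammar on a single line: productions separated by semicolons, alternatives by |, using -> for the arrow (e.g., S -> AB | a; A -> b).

Nullable set: {Q}.
S -> QL: Q nullable, giving L | QL.
Drop Q -> ε.
Unchanged (no nullable symbols): S -> g; L -> SLL; L -> gb; Q -> SLg; Q -> b; Q -> gS.

S -> L | g | QL; L -> gb | SLL; Q -> b | gS | SLg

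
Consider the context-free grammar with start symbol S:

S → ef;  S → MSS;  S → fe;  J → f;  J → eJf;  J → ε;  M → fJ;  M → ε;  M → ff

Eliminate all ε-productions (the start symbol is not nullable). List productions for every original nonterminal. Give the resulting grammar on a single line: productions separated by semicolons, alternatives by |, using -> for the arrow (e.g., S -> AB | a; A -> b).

S -> SS | ef | fe | MSS; J -> f | ef | eJf; M -> f | fJ | ff

Nullable set: {J, M}.
S -> MSS: M nullable, giving MSS | SS.
Drop J -> ε.
J -> eJf: J nullable, giving eJf | ef.
Drop M -> ε.
M -> fJ: J nullable, giving f | fJ.
Unchanged (no nullable symbols): S -> ef; S -> fe; J -> f; M -> ff.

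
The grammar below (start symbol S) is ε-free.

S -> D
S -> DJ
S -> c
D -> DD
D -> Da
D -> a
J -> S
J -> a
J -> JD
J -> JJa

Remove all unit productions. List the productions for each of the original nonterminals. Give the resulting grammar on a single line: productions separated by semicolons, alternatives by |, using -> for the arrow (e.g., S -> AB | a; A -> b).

Unit productions: J->S, S->D.
Unit pairs (A ⇒* B via units): (J,D), (J,S), (S,D).
S: inherits non-unit rules of {D, S} → DD | DJ | Da | a | c.
D: inherits non-unit rules of {D} → DD | Da | a.
J: inherits non-unit rules of {D, J, S} → DD | DJ | Da | JD | JJa | a | c.

S -> a | c | DD | DJ | Da; D -> a | DD | Da; J -> a | c | DD | DJ | Da | JD | JJa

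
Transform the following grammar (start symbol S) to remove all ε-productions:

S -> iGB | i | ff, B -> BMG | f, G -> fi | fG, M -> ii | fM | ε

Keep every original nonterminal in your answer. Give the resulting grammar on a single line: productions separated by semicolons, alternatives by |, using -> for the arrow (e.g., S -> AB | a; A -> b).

S -> i | ff | iGB; B -> f | BG | BMG; G -> fG | fi; M -> f | fM | ii

Nullable set: {M}.
B -> BMG: M nullable, giving BG | BMG.
Drop M -> ε.
M -> fM: M nullable, giving f | fM.
Unchanged (no nullable symbols): S -> ff; S -> i; S -> iGB; B -> f; G -> fG; G -> fi; M -> ii.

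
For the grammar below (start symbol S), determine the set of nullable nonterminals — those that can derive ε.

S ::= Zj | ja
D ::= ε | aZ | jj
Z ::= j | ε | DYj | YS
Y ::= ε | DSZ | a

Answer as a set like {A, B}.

{D, Y, Z}

Directly nullable (have an ε-rule): {D, Y, Z}.
Not nullable: S — each has a terminal in every rule's right-hand side or depends on a non-nullable symbol.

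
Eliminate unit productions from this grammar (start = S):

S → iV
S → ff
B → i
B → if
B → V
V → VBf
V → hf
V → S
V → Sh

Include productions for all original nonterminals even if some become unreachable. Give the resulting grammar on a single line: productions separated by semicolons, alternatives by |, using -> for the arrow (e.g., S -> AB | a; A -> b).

S -> ff | iV; B -> i | Sh | ff | hf | iV | if | VBf; V -> Sh | ff | hf | iV | VBf

Unit productions: B->V, V->S.
Unit pairs (A ⇒* B via units): (B,S), (B,V), (V,S).
S: inherits non-unit rules of {S} → ff | iV.
B: inherits non-unit rules of {B, S, V} → Sh | VBf | ff | hf | i | iV | if.
V: inherits non-unit rules of {S, V} → Sh | VBf | ff | hf | iV.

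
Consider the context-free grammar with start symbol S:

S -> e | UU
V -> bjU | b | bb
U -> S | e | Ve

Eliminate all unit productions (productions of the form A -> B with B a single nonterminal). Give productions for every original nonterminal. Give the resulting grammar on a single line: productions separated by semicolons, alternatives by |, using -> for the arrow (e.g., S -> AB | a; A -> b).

Unit productions: U->S.
Unit pairs (A ⇒* B via units): (U,S).
S: inherits non-unit rules of {S} → UU | e.
U: inherits non-unit rules of {S, U} → UU | Ve | e.
V: inherits non-unit rules of {V} → b | bb | bjU.

S -> e | UU; U -> e | UU | Ve; V -> b | bb | bjU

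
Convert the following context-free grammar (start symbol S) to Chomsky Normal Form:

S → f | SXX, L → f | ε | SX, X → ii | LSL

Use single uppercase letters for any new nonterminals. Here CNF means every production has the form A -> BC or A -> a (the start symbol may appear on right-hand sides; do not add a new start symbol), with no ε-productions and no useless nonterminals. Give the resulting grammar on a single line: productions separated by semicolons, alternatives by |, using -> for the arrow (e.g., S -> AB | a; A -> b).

S -> f | SB; A -> i; B -> XX; C -> SL; D -> XX; L -> f | SX; X -> f | AA | LC | LS | SD | SL

Nullable: {L}; after ε-elimination: S -> f | SXX; L -> f | SX; X -> S | LS | SL | ii | LSL.
After unit-elimination: S -> f | SXX; L -> f | SX; X -> f | LS | SL | ii | LSL | SXX.
TERM: introduce A -> i and substitute in every rule of length ≥2.
BIN: S -> SXX becomes S -> SB, B -> XX; X -> LSL becomes X -> LC, C -> SL; X -> SXX becomes X -> SD, D -> XX.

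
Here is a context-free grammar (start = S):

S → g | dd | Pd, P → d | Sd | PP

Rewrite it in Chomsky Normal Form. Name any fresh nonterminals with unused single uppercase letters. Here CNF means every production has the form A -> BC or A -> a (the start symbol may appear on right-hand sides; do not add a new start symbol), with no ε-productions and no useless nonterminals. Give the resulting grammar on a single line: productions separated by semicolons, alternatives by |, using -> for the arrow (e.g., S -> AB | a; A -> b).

No ε-productions.
No unit productions to eliminate.
TERM: introduce A -> d and substitute in every rule of length ≥2.

S -> g | AA | PA; A -> d; P -> d | PP | SA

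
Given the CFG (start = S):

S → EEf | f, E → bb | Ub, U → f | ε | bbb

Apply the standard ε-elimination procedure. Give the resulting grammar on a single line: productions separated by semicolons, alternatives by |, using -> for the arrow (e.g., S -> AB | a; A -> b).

S -> f | EEf; E -> b | Ub | bb; U -> f | bbb

Nullable set: {U}.
E -> Ub: U nullable, giving Ub | b.
Drop U -> ε.
Unchanged (no nullable symbols): S -> EEf; S -> f; E -> bb; U -> bbb; U -> f.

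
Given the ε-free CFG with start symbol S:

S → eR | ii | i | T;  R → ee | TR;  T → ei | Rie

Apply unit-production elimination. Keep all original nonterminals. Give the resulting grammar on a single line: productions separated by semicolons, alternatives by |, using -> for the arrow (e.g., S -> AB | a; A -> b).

Unit productions: S->T.
Unit pairs (A ⇒* B via units): (S,T).
S: inherits non-unit rules of {S, T} → Rie | eR | ei | i | ii.
R: inherits non-unit rules of {R} → TR | ee.
T: inherits non-unit rules of {T} → Rie | ei.

S -> i | eR | ei | ii | Rie; R -> TR | ee; T -> ei | Rie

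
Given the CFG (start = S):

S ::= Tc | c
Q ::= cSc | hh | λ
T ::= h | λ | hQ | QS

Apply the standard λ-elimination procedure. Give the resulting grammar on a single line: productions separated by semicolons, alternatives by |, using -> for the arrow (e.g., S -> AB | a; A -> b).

Nullable set: {Q, T}.
S -> Tc: T nullable, giving Tc | c.
Drop Q -> λ.
Drop T -> λ.
T -> QS: Q nullable, giving QS | S.
T -> hQ: Q nullable, giving h | hQ.
Unchanged (no nullable symbols): S -> c; Q -> cSc; Q -> hh; T -> h.

S -> c | Tc; Q -> hh | cSc; T -> S | h | QS | hQ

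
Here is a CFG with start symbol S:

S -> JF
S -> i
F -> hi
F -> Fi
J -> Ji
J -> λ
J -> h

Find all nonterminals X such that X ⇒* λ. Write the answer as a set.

{J}

Directly nullable (have an ε-rule): {J}.
Not nullable: F, S — each has a terminal in every rule's right-hand side or depends on a non-nullable symbol.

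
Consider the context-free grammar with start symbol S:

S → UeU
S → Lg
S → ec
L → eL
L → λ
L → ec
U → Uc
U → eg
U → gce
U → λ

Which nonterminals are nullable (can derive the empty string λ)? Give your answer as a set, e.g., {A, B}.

{L, U}

Directly nullable (have an ε-rule): {L, U}.
Not nullable: S — each has a terminal in every rule's right-hand side or depends on a non-nullable symbol.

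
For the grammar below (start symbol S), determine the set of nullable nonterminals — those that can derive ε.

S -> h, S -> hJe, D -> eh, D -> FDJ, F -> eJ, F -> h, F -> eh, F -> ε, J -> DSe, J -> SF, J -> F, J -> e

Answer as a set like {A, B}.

Directly nullable (have an ε-rule): {F}.
J is nullable via J -> F (every symbol on the right is already known nullable).
Not nullable: D, S — each has a terminal in every rule's right-hand side or depends on a non-nullable symbol.

{F, J}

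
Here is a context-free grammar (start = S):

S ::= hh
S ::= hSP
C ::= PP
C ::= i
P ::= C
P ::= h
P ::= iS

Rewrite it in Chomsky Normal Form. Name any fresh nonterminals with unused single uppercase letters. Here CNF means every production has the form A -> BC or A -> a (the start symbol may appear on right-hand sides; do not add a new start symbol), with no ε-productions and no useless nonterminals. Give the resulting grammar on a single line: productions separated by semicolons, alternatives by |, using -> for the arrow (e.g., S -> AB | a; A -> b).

No ε-productions.
After unit-elimination: S -> hh | hSP; C -> i | PP; P -> h | i | PP | iS.
TERM: introduce B -> h, A -> i and substitute in every rule of length ≥2.
BIN: S -> BSP becomes S -> BD, D -> SP.
Drop unreachable/unproductive: C.

S -> BB | BD; A -> i; B -> h; D -> SP; P -> h | i | AS | PP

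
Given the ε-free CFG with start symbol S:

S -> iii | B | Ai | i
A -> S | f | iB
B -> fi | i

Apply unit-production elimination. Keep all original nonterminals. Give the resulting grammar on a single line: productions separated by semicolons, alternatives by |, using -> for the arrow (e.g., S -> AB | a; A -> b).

Unit productions: A->S, S->B.
Unit pairs (A ⇒* B via units): (A,B), (A,S), (S,B).
S: inherits non-unit rules of {B, S} → Ai | fi | i | iii.
A: inherits non-unit rules of {A, B, S} → Ai | f | fi | i | iB | iii.
B: inherits non-unit rules of {B} → fi | i.

S -> i | Ai | fi | iii; A -> f | i | Ai | fi | iB | iii; B -> i | fi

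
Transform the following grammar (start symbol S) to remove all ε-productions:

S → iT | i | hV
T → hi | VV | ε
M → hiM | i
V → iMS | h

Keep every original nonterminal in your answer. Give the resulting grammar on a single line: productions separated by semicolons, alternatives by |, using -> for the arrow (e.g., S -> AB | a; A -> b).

S -> i | hV | iT; M -> i | hiM; T -> VV | hi; V -> h | iMS

Nullable set: {T}.
S -> iT: T nullable, giving i | iT.
Drop T -> ε.
Unchanged (no nullable symbols): S -> hV; S -> i; M -> hiM; M -> i; T -> VV; T -> hi; V -> h; V -> iMS.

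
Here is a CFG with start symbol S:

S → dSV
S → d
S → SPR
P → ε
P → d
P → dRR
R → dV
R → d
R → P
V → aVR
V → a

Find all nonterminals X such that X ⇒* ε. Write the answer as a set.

Directly nullable (have an ε-rule): {P}.
R is nullable via R -> P (every symbol on the right is already known nullable).
Not nullable: S, V — each has a terminal in every rule's right-hand side or depends on a non-nullable symbol.

{P, R}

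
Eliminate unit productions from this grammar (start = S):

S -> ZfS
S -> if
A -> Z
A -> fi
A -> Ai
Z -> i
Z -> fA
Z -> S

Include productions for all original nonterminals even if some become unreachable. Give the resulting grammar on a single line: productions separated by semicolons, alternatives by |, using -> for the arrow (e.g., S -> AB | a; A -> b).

S -> if | ZfS; A -> i | Ai | fA | fi | if | ZfS; Z -> i | fA | if | ZfS

Unit productions: A->Z, Z->S.
Unit pairs (A ⇒* B via units): (A,S), (A,Z), (Z,S).
S: inherits non-unit rules of {S} → ZfS | if.
A: inherits non-unit rules of {A, S, Z} → Ai | ZfS | fA | fi | i | if.
Z: inherits non-unit rules of {S, Z} → ZfS | fA | i | if.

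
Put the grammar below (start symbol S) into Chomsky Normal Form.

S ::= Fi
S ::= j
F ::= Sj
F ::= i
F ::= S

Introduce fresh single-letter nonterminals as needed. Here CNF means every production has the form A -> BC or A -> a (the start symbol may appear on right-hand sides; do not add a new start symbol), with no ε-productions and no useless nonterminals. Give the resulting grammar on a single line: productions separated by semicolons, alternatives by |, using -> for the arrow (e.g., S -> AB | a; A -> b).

No ε-productions.
After unit-elimination: S -> j | Fi; F -> i | j | Fi | Sj.
TERM: introduce A -> i, B -> j and substitute in every rule of length ≥2.

S -> j | FA; A -> i; B -> j; F -> i | j | FA | SB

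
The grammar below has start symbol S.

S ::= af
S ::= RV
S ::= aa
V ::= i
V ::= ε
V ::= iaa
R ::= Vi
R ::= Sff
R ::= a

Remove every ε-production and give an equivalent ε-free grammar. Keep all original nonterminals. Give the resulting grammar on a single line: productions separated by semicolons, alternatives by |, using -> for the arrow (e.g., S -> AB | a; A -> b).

S -> R | RV | aa | af; R -> a | i | Vi | Sff; V -> i | iaa

Nullable set: {V}.
S -> RV: V nullable, giving R | RV.
R -> Vi: V nullable, giving Vi | i.
Drop V -> ε.
Unchanged (no nullable symbols): S -> aa; S -> af; R -> Sff; R -> a; V -> i; V -> iaa.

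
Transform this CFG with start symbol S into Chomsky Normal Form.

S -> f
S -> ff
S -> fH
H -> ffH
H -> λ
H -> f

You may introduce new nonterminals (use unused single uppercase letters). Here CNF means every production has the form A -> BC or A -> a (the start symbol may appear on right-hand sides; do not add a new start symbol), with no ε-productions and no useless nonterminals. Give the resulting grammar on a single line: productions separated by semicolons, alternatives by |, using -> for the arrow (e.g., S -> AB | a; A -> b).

Nullable: {H}; after ε-elimination: S -> f | fH | ff; H -> f | ff | ffH.
No unit productions to eliminate.
TERM: introduce A -> f and substitute in every rule of length ≥2.
BIN: H -> AAH becomes H -> AB, B -> AH.

S -> f | AA | AH; A -> f; B -> AH; H -> f | AA | AB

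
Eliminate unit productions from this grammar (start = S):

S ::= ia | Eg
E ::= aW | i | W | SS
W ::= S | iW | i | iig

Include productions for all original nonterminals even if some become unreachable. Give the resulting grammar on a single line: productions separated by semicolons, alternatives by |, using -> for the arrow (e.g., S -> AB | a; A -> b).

S -> Eg | ia; E -> i | Eg | SS | aW | iW | ia | iig; W -> i | Eg | iW | ia | iig

Unit productions: E->W, W->S.
Unit pairs (A ⇒* B via units): (E,S), (E,W), (W,S).
S: inherits non-unit rules of {S} → Eg | ia.
E: inherits non-unit rules of {E, S, W} → Eg | SS | aW | i | iW | ia | iig.
W: inherits non-unit rules of {S, W} → Eg | i | iW | ia | iig.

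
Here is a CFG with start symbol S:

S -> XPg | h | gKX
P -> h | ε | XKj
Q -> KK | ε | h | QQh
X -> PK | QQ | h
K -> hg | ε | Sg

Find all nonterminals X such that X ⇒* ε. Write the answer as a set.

Directly nullable (have an ε-rule): {K, P, Q}.
X is nullable via X -> PK (every symbol on the right is already known nullable).
Not nullable: S — each has a terminal in every rule's right-hand side or depends on a non-nullable symbol.

{K, P, Q, X}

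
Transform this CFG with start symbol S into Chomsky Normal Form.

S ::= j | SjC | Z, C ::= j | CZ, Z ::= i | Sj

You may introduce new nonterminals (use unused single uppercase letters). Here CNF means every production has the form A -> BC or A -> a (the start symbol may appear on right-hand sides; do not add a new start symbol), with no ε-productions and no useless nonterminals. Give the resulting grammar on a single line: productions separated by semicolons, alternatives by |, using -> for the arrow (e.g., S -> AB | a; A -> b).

S -> i | j | SA | SB; A -> j; B -> AC; C -> j | CZ; Z -> i | SA

No ε-productions.
After unit-elimination: S -> i | j | Sj | SjC; C -> j | CZ; Z -> i | Sj.
TERM: introduce A -> j and substitute in every rule of length ≥2.
BIN: S -> SAC becomes S -> SB, B -> AC.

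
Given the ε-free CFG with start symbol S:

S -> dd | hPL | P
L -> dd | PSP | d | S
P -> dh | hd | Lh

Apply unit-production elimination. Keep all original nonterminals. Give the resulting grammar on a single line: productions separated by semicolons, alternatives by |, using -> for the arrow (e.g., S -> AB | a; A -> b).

Unit productions: L->S, S->P.
Unit pairs (A ⇒* B via units): (L,P), (L,S), (S,P).
S: inherits non-unit rules of {P, S} → Lh | dd | dh | hPL | hd.
L: inherits non-unit rules of {L, P, S} → Lh | PSP | d | dd | dh | hPL | hd.
P: inherits non-unit rules of {P} → Lh | dh | hd.

S -> Lh | dd | dh | hd | hPL; L -> d | Lh | dd | dh | hd | PSP | hPL; P -> Lh | dh | hd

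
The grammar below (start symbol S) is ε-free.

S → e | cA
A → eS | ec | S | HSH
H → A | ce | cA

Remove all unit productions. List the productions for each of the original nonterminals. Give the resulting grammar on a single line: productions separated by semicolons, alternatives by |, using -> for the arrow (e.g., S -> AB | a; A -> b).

Unit productions: A->S, H->A.
Unit pairs (A ⇒* B via units): (A,S), (H,A), (H,S).
S: inherits non-unit rules of {S} → cA | e.
A: inherits non-unit rules of {A, S} → HSH | cA | e | eS | ec.
H: inherits non-unit rules of {A, H, S} → HSH | cA | ce | e | eS | ec.

S -> e | cA; A -> e | cA | eS | ec | HSH; H -> e | cA | ce | eS | ec | HSH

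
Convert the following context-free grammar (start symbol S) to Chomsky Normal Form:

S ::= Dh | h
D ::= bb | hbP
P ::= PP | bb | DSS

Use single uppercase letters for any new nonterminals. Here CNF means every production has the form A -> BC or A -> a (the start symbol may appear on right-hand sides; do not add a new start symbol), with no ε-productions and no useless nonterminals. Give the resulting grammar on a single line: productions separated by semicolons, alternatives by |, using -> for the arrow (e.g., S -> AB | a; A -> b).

S -> h | DB; A -> b; B -> h; C -> AP; D -> AA | BC; E -> SS; P -> AA | DE | PP

No ε-productions.
No unit productions to eliminate.
TERM: introduce A -> b, B -> h and substitute in every rule of length ≥2.
BIN: D -> BAP becomes D -> BC, C -> AP; P -> DSS becomes P -> DE, E -> SS.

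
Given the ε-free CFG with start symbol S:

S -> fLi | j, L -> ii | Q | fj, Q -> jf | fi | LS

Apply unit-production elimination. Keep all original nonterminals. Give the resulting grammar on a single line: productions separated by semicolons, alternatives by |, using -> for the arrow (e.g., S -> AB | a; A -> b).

S -> j | fLi; L -> LS | fi | fj | ii | jf; Q -> LS | fi | jf

Unit productions: L->Q.
Unit pairs (A ⇒* B via units): (L,Q).
S: inherits non-unit rules of {S} → fLi | j.
L: inherits non-unit rules of {L, Q} → LS | fi | fj | ii | jf.
Q: inherits non-unit rules of {Q} → LS | fi | jf.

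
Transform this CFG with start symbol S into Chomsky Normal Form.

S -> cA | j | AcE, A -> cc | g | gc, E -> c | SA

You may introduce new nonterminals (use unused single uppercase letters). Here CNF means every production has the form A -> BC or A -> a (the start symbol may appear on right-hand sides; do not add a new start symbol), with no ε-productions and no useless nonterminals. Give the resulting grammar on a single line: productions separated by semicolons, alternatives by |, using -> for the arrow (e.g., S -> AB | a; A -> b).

No ε-productions.
No unit productions to eliminate.
TERM: introduce B -> c, C -> g and substitute in every rule of length ≥2.
BIN: S -> ABE becomes S -> AD, D -> BE.

S -> j | AD | BA; A -> g | BB | CB; B -> c; C -> g; D -> BE; E -> c | SA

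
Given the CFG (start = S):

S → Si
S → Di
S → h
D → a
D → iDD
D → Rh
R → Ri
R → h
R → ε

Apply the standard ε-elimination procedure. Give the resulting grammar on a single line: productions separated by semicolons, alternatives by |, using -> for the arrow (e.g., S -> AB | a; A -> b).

Nullable set: {R}.
D -> Rh: R nullable, giving Rh | h.
Drop R -> ε.
R -> Ri: R nullable, giving Ri | i.
Unchanged (no nullable symbols): S -> Di; S -> Si; S -> h; D -> a; D -> iDD; R -> h.

S -> h | Di | Si; D -> a | h | Rh | iDD; R -> h | i | Ri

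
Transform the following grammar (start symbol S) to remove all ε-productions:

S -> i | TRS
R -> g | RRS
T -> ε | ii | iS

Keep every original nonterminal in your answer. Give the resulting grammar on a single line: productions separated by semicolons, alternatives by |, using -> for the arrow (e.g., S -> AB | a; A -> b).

Nullable set: {T}.
S -> TRS: T nullable, giving RS | TRS.
Drop T -> ε.
Unchanged (no nullable symbols): S -> i; R -> RRS; R -> g; T -> iS; T -> ii.

S -> i | RS | TRS; R -> g | RRS; T -> iS | ii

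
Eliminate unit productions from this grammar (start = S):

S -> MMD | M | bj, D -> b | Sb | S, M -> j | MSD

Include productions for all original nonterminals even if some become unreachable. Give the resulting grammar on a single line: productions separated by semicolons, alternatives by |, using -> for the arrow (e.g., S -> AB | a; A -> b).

S -> j | bj | MMD | MSD; D -> b | j | Sb | bj | MMD | MSD; M -> j | MSD

Unit productions: D->S, S->M.
Unit pairs (A ⇒* B via units): (D,M), (D,S), (S,M).
S: inherits non-unit rules of {M, S} → MMD | MSD | bj | j.
D: inherits non-unit rules of {D, M, S} → MMD | MSD | Sb | b | bj | j.
M: inherits non-unit rules of {M} → MSD | j.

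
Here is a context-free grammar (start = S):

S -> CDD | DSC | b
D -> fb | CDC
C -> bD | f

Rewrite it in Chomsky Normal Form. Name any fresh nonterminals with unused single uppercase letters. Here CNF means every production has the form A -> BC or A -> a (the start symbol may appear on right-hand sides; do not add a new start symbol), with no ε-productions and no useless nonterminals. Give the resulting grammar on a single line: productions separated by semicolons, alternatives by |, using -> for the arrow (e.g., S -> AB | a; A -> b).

S -> b | CF | DG; A -> b; B -> f; C -> f | AD; D -> BA | CE; E -> DC; F -> DD; G -> SC

No ε-productions.
No unit productions to eliminate.
TERM: introduce A -> b, B -> f and substitute in every rule of length ≥2.
BIN: D -> CDC becomes D -> CE, E -> DC; S -> CDD becomes S -> CF, F -> DD; S -> DSC becomes S -> DG, G -> SC.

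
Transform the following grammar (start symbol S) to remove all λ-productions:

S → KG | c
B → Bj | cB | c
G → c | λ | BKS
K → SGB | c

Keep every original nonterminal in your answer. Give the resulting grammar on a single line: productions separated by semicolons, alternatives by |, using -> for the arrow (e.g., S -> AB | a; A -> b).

S -> K | c | KG; B -> c | Bj | cB; G -> c | BKS; K -> c | SB | SGB

Nullable set: {G}.
S -> KG: G nullable, giving K | KG.
Drop G -> λ.
K -> SGB: G nullable, giving SB | SGB.
Unchanged (no nullable symbols): S -> c; B -> Bj; B -> c; B -> cB; G -> BKS; G -> c; K -> c.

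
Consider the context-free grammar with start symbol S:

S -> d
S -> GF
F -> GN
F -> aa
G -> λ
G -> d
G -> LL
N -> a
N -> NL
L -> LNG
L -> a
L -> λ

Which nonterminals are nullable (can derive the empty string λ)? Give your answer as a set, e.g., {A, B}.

{G, L}

Directly nullable (have an ε-rule): {G, L}.
Not nullable: F, N, S — each has a terminal in every rule's right-hand side or depends on a non-nullable symbol.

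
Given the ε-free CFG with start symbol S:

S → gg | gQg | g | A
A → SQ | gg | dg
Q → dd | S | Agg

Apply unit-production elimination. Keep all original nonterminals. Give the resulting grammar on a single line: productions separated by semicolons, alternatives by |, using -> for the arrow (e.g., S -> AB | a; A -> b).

Unit productions: Q->S, S->A.
Unit pairs (A ⇒* B via units): (Q,A), (Q,S), (S,A).
S: inherits non-unit rules of {A, S} → SQ | dg | g | gQg | gg.
A: inherits non-unit rules of {A} → SQ | dg | gg.
Q: inherits non-unit rules of {A, Q, S} → Agg | SQ | dd | dg | g | gQg | gg.

S -> g | SQ | dg | gg | gQg; A -> SQ | dg | gg; Q -> g | SQ | dd | dg | gg | Agg | gQg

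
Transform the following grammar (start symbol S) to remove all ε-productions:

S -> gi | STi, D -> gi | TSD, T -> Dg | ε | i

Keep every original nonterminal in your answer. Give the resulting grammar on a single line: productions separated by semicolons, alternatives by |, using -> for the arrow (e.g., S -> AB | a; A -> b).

Nullable set: {T}.
S -> STi: T nullable, giving STi | Si.
D -> TSD: T nullable, giving SD | TSD.
Drop T -> ε.
Unchanged (no nullable symbols): S -> gi; D -> gi; T -> Dg; T -> i.

S -> Si | gi | STi; D -> SD | gi | TSD; T -> i | Dg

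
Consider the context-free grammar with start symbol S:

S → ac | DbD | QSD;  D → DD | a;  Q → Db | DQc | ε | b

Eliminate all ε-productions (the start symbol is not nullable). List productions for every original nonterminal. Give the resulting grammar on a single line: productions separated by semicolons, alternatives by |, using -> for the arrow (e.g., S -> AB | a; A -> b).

S -> SD | ac | DbD | QSD; D -> a | DD; Q -> b | Db | Dc | DQc

Nullable set: {Q}.
S -> QSD: Q nullable, giving QSD | SD.
Drop Q -> ε.
Q -> DQc: Q nullable, giving DQc | Dc.
Unchanged (no nullable symbols): S -> DbD; S -> ac; D -> DD; D -> a; Q -> Db; Q -> b.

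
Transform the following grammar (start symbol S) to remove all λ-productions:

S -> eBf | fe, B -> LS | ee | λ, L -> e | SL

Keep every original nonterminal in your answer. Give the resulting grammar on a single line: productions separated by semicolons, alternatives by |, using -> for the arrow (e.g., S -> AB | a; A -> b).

S -> ef | fe | eBf; B -> LS | ee; L -> e | SL

Nullable set: {B}.
S -> eBf: B nullable, giving eBf | ef.
Drop B -> λ.
Unchanged (no nullable symbols): S -> fe; B -> LS; B -> ee; L -> SL; L -> e.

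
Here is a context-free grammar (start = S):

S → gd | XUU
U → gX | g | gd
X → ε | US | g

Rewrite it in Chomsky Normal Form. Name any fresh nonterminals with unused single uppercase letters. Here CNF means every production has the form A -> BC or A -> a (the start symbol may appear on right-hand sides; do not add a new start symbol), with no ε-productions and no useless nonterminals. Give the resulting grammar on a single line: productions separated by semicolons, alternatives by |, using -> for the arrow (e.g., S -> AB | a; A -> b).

S -> AB | UU | XC; A -> g; B -> d; C -> UU; U -> g | AB | AX; X -> g | US

Nullable: {X}; after ε-elimination: S -> UU | gd | XUU; U -> g | gX | gd; X -> g | US.
No unit productions to eliminate.
TERM: introduce B -> d, A -> g and substitute in every rule of length ≥2.
BIN: S -> XUU becomes S -> XC, C -> UU.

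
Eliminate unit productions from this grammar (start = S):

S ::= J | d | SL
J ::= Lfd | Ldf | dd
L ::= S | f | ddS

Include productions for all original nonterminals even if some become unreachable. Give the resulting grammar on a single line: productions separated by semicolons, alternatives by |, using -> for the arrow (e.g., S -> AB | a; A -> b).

S -> d | SL | dd | Ldf | Lfd; J -> dd | Ldf | Lfd; L -> d | f | SL | dd | Ldf | Lfd | ddS

Unit productions: L->S, S->J.
Unit pairs (A ⇒* B via units): (L,J), (L,S), (S,J).
S: inherits non-unit rules of {J, S} → Ldf | Lfd | SL | d | dd.
J: inherits non-unit rules of {J} → Ldf | Lfd | dd.
L: inherits non-unit rules of {J, L, S} → Ldf | Lfd | SL | d | dd | ddS | f.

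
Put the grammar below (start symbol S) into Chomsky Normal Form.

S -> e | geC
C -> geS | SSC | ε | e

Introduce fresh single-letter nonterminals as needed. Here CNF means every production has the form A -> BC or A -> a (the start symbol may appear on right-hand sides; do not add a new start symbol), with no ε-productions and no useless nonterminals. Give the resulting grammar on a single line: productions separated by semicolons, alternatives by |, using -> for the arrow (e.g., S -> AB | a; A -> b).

S -> e | AB | AF; A -> g; B -> e; C -> e | AD | SE | SS; D -> BS; E -> SC; F -> BC

Nullable: {C}; after ε-elimination: S -> e | ge | geC; C -> e | SS | SSC | geS.
No unit productions to eliminate.
TERM: introduce B -> e, A -> g and substitute in every rule of length ≥2.
BIN: C -> ABS becomes C -> AD, D -> BS; C -> SSC becomes C -> SE, E -> SC; S -> ABC becomes S -> AF, F -> BC.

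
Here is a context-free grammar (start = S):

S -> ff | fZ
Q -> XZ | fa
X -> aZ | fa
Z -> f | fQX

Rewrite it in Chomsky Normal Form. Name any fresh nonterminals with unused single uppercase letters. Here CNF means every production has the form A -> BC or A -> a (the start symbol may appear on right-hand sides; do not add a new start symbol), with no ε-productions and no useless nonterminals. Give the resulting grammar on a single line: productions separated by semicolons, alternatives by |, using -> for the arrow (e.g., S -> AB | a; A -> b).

S -> AA | AZ; A -> f; B -> a; C -> QX; Q -> AB | XZ; X -> AB | BZ; Z -> f | AC

No ε-productions.
No unit productions to eliminate.
TERM: introduce B -> a, A -> f and substitute in every rule of length ≥2.
BIN: Z -> AQX becomes Z -> AC, C -> QX.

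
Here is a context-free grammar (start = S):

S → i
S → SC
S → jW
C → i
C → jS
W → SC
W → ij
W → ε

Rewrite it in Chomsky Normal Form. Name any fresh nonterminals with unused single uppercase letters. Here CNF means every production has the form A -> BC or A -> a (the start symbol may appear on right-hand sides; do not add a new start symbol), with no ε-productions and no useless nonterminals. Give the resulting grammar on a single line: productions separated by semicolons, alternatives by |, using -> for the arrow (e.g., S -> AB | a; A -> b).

S -> i | j | AW | SC; A -> j; B -> i; C -> i | AS; W -> BA | SC

Nullable: {W}; after ε-elimination: S -> i | j | SC | jW; C -> i | jS; W -> SC | ij.
No unit productions to eliminate.
TERM: introduce B -> i, A -> j and substitute in every rule of length ≥2.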